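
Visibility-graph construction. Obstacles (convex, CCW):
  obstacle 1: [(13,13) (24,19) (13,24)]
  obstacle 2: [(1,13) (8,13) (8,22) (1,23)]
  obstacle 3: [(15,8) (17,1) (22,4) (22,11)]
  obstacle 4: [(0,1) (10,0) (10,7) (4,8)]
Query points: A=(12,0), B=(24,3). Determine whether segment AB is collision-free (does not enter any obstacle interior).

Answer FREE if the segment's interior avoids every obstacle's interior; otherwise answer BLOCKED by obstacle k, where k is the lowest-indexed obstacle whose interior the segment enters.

BLOCKED by obstacle 3

Obstacle 1 [(13,13) (24,19) (13,24)]:
  edge (13,13)–(24,19): clear
  edge (24,19)–(13,24): clear
  edge (13,24)–(13,13): clear
  midpoint (18,3/2) outside
  → clear
Obstacle 2 [(1,13) (8,13) (8,22) (1,23)]:
  edge (1,13)–(8,13): clear
  edge (8,13)–(8,22): clear
  edge (8,22)–(1,23): clear
  edge (1,23)–(1,13): clear
  midpoint (18,3/2) outside
  → clear
Obstacle 3 [(15,8) (17,1) (22,4) (22,11)]:
  edge (15,8)–(17,1): crosses AB
  edge (17,1)–(22,4): crosses AB
  edge (22,4)–(22,11): clear
  edge (22,11)–(15,8): clear
  → BLOCKED
Obstacle 4 [(0,1) (10,0) (10,7) (4,8)]:
  edge (0,1)–(10,0): clear
  edge (10,0)–(10,7): clear
  edge (10,7)–(4,8): clear
  edge (4,8)–(0,1): clear
  midpoint (18,3/2) outside
  → clear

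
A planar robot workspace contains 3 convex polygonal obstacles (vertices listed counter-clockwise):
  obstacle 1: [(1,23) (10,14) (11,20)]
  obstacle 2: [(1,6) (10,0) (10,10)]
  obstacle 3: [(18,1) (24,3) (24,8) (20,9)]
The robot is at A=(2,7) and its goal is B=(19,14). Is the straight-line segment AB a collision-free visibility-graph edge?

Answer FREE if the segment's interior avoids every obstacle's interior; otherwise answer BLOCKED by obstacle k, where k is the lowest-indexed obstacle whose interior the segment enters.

Obstacle 1 [(1,23) (10,14) (11,20)]:
  edge (1,23)–(10,14): clear
  edge (10,14)–(11,20): clear
  edge (11,20)–(1,23): clear
  midpoint (21/2,21/2) outside
  → clear
Obstacle 2 [(1,6) (10,0) (10,10)]:
  edge (1,6)–(10,0): clear
  edge (10,0)–(10,10): clear
  edge (10,10)–(1,6): clear
  midpoint (21/2,21/2) outside
  → clear
Obstacle 3 [(18,1) (24,3) (24,8) (20,9)]:
  edge (18,1)–(24,3): clear
  edge (24,3)–(24,8): clear
  edge (24,8)–(20,9): clear
  edge (20,9)–(18,1): clear
  midpoint (21/2,21/2) outside
  → clear

FREE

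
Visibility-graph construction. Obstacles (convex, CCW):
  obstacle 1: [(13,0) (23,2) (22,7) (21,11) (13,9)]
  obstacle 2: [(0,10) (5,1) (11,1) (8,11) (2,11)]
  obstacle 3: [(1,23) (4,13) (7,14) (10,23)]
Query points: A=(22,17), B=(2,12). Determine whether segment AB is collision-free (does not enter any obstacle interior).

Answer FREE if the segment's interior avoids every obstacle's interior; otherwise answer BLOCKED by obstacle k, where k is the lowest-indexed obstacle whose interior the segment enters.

Obstacle 1 [(13,0) (23,2) (22,7) (21,11) (13,9)]:
  edge (13,0)–(23,2): clear
  edge (23,2)–(22,7): clear
  edge (22,7)–(21,11): clear
  edge (21,11)–(13,9): clear
  edge (13,9)–(13,0): clear
  midpoint (12,29/2) outside
  → clear
Obstacle 2 [(0,10) (5,1) (11,1) (8,11) (2,11)]:
  edge (0,10)–(5,1): clear
  edge (5,1)–(11,1): clear
  edge (11,1)–(8,11): clear
  edge (8,11)–(2,11): clear
  edge (2,11)–(0,10): clear
  midpoint (12,29/2) outside
  → clear
Obstacle 3 [(1,23) (4,13) (7,14) (10,23)]:
  edge (1,23)–(4,13): clear
  edge (4,13)–(7,14): clear
  edge (7,14)–(10,23): clear
  edge (10,23)–(1,23): clear
  midpoint (12,29/2) outside
  → clear

FREE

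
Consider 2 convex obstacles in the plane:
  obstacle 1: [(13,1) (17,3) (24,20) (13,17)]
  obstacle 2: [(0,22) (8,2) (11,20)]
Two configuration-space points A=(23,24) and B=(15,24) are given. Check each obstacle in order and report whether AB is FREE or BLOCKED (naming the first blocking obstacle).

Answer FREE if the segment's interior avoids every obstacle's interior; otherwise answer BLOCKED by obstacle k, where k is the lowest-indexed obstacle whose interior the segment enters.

Obstacle 1 [(13,1) (17,3) (24,20) (13,17)]:
  edge (13,1)–(17,3): clear
  edge (17,3)–(24,20): clear
  edge (24,20)–(13,17): clear
  edge (13,17)–(13,1): clear
  midpoint (19,24) outside
  → clear
Obstacle 2 [(0,22) (8,2) (11,20)]:
  edge (0,22)–(8,2): clear
  edge (8,2)–(11,20): clear
  edge (11,20)–(0,22): clear
  midpoint (19,24) outside
  → clear

FREE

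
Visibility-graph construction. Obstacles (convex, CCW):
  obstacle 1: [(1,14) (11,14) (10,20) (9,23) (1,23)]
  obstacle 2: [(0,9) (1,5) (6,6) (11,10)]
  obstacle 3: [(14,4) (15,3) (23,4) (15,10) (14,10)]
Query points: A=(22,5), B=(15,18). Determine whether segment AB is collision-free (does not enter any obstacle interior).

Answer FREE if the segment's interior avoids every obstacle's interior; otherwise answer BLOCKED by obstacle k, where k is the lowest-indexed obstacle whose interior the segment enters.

Obstacle 1 [(1,14) (11,14) (10,20) (9,23) (1,23)]:
  edge (1,14)–(11,14): clear
  edge (11,14)–(10,20): clear
  edge (10,20)–(9,23): clear
  edge (9,23)–(1,23): clear
  edge (1,23)–(1,14): clear
  midpoint (37/2,23/2) outside
  → clear
Obstacle 2 [(0,9) (1,5) (6,6) (11,10)]:
  edge (0,9)–(1,5): clear
  edge (1,5)–(6,6): clear
  edge (6,6)–(11,10): clear
  edge (11,10)–(0,9): clear
  midpoint (37/2,23/2) outside
  → clear
Obstacle 3 [(14,4) (15,3) (23,4) (15,10) (14,10)]:
  edge (14,4)–(15,3): clear
  edge (15,3)–(23,4): clear
  edge (23,4)–(15,10): clear
  edge (15,10)–(14,10): clear
  edge (14,10)–(14,4): clear
  midpoint (37/2,23/2) outside
  → clear

FREE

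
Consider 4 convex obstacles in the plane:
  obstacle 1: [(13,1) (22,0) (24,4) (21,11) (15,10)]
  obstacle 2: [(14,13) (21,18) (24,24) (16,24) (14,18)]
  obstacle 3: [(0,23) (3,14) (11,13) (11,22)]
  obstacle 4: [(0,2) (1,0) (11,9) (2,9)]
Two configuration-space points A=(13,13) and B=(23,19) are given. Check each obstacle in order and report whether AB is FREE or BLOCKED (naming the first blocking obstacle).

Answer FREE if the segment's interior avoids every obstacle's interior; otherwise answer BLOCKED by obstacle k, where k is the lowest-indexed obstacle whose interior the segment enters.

BLOCKED by obstacle 2

Obstacle 1 [(13,1) (22,0) (24,4) (21,11) (15,10)]:
  edge (13,1)–(22,0): clear
  edge (22,0)–(24,4): clear
  edge (24,4)–(21,11): clear
  edge (21,11)–(15,10): clear
  edge (15,10)–(13,1): clear
  midpoint (18,16) outside
  → clear
Obstacle 2 [(14,13) (21,18) (24,24) (16,24) (14,18)]:
  edge (14,13)–(21,18): crosses AB
  edge (21,18)–(24,24): clear
  edge (24,24)–(16,24): clear
  edge (16,24)–(14,18): clear
  edge (14,18)–(14,13): crosses AB
  → BLOCKED
Obstacle 3 [(0,23) (3,14) (11,13) (11,22)]:
  edge (0,23)–(3,14): clear
  edge (3,14)–(11,13): clear
  edge (11,13)–(11,22): clear
  edge (11,22)–(0,23): clear
  midpoint (18,16) outside
  → clear
Obstacle 4 [(0,2) (1,0) (11,9) (2,9)]:
  edge (0,2)–(1,0): clear
  edge (1,0)–(11,9): clear
  edge (11,9)–(2,9): clear
  edge (2,9)–(0,2): clear
  midpoint (18,16) outside
  → clear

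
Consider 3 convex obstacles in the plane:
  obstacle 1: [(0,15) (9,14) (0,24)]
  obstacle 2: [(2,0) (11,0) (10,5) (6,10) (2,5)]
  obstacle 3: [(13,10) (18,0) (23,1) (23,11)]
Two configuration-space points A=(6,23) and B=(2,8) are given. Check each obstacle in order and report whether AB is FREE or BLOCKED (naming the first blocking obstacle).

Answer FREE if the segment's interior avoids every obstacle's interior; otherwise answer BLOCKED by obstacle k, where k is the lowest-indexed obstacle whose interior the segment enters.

BLOCKED by obstacle 1

Obstacle 1 [(0,15) (9,14) (0,24)]:
  edge (0,15)–(9,14): crosses AB
  edge (9,14)–(0,24): crosses AB
  edge (0,24)–(0,15): clear
  → BLOCKED
Obstacle 2 [(2,0) (11,0) (10,5) (6,10) (2,5)]:
  edge (2,0)–(11,0): clear
  edge (11,0)–(10,5): clear
  edge (10,5)–(6,10): clear
  edge (6,10)–(2,5): clear
  edge (2,5)–(2,0): clear
  midpoint (4,31/2) outside
  → clear
Obstacle 3 [(13,10) (18,0) (23,1) (23,11)]:
  edge (13,10)–(18,0): clear
  edge (18,0)–(23,1): clear
  edge (23,1)–(23,11): clear
  edge (23,11)–(13,10): clear
  midpoint (4,31/2) outside
  → clear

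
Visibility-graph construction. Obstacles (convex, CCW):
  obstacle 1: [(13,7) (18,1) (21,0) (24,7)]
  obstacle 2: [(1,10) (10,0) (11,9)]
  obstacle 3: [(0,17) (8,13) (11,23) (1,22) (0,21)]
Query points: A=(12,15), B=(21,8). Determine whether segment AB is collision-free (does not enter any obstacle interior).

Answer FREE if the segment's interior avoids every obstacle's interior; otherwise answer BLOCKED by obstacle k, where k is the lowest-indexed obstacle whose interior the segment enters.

Obstacle 1 [(13,7) (18,1) (21,0) (24,7)]:
  edge (13,7)–(18,1): clear
  edge (18,1)–(21,0): clear
  edge (21,0)–(24,7): clear
  edge (24,7)–(13,7): clear
  midpoint (33/2,23/2) outside
  → clear
Obstacle 2 [(1,10) (10,0) (11,9)]:
  edge (1,10)–(10,0): clear
  edge (10,0)–(11,9): clear
  edge (11,9)–(1,10): clear
  midpoint (33/2,23/2) outside
  → clear
Obstacle 3 [(0,17) (8,13) (11,23) (1,22) (0,21)]:
  edge (0,17)–(8,13): clear
  edge (8,13)–(11,23): clear
  edge (11,23)–(1,22): clear
  edge (1,22)–(0,21): clear
  edge (0,21)–(0,17): clear
  midpoint (33/2,23/2) outside
  → clear

FREE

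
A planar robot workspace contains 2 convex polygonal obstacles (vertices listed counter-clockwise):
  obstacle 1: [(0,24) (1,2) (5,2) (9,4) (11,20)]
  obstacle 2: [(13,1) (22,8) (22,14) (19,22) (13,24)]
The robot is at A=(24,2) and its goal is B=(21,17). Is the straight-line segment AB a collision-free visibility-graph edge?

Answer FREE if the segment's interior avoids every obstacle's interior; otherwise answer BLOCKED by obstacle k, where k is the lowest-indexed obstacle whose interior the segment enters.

BLOCKED by obstacle 2

Obstacle 1 [(0,24) (1,2) (5,2) (9,4) (11,20)]:
  edge (0,24)–(1,2): clear
  edge (1,2)–(5,2): clear
  edge (5,2)–(9,4): clear
  edge (9,4)–(11,20): clear
  edge (11,20)–(0,24): clear
  midpoint (45/2,19/2) outside
  → clear
Obstacle 2 [(13,1) (22,8) (22,14) (19,22) (13,24)]:
  edge (13,1)–(22,8): clear
  edge (22,8)–(22,14): crosses AB
  edge (22,14)–(19,22): crosses AB
  edge (19,22)–(13,24): clear
  edge (13,24)–(13,1): clear
  → BLOCKED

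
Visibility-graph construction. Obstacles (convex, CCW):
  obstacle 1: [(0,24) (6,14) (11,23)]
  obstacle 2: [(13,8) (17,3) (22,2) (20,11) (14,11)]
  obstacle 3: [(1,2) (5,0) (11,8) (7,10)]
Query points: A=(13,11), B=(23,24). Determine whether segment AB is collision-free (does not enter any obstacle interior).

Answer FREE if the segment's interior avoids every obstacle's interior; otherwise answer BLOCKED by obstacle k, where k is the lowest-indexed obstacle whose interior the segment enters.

FREE

Obstacle 1 [(0,24) (6,14) (11,23)]:
  edge (0,24)–(6,14): clear
  edge (6,14)–(11,23): clear
  edge (11,23)–(0,24): clear
  midpoint (18,35/2) outside
  → clear
Obstacle 2 [(13,8) (17,3) (22,2) (20,11) (14,11)]:
  edge (13,8)–(17,3): clear
  edge (17,3)–(22,2): clear
  edge (22,2)–(20,11): clear
  edge (20,11)–(14,11): clear
  edge (14,11)–(13,8): clear
  midpoint (18,35/2) outside
  → clear
Obstacle 3 [(1,2) (5,0) (11,8) (7,10)]:
  edge (1,2)–(5,0): clear
  edge (5,0)–(11,8): clear
  edge (11,8)–(7,10): clear
  edge (7,10)–(1,2): clear
  midpoint (18,35/2) outside
  → clear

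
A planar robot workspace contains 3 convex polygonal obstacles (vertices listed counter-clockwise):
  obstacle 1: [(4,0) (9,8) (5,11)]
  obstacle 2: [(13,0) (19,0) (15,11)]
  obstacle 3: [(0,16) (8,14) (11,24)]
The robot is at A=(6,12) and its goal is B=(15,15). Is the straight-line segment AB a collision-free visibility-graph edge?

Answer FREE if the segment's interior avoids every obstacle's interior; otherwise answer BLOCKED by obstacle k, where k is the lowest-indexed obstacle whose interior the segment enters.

Obstacle 1 [(4,0) (9,8) (5,11)]:
  edge (4,0)–(9,8): clear
  edge (9,8)–(5,11): clear
  edge (5,11)–(4,0): clear
  midpoint (21/2,27/2) outside
  → clear
Obstacle 2 [(13,0) (19,0) (15,11)]:
  edge (13,0)–(19,0): clear
  edge (19,0)–(15,11): clear
  edge (15,11)–(13,0): clear
  midpoint (21/2,27/2) outside
  → clear
Obstacle 3 [(0,16) (8,14) (11,24)]:
  edge (0,16)–(8,14): clear
  edge (8,14)–(11,24): clear
  edge (11,24)–(0,16): clear
  midpoint (21/2,27/2) outside
  → clear

FREE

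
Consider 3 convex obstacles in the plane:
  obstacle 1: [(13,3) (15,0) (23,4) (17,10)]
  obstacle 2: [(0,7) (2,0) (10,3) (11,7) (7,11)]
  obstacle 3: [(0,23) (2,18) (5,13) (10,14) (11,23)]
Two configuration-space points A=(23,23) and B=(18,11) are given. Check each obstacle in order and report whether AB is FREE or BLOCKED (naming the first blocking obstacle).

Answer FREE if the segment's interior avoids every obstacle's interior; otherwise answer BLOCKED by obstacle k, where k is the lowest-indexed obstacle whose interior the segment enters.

FREE

Obstacle 1 [(13,3) (15,0) (23,4) (17,10)]:
  edge (13,3)–(15,0): clear
  edge (15,0)–(23,4): clear
  edge (23,4)–(17,10): clear
  edge (17,10)–(13,3): clear
  midpoint (41/2,17) outside
  → clear
Obstacle 2 [(0,7) (2,0) (10,3) (11,7) (7,11)]:
  edge (0,7)–(2,0): clear
  edge (2,0)–(10,3): clear
  edge (10,3)–(11,7): clear
  edge (11,7)–(7,11): clear
  edge (7,11)–(0,7): clear
  midpoint (41/2,17) outside
  → clear
Obstacle 3 [(0,23) (2,18) (5,13) (10,14) (11,23)]:
  edge (0,23)–(2,18): clear
  edge (2,18)–(5,13): clear
  edge (5,13)–(10,14): clear
  edge (10,14)–(11,23): clear
  edge (11,23)–(0,23): clear
  midpoint (41/2,17) outside
  → clear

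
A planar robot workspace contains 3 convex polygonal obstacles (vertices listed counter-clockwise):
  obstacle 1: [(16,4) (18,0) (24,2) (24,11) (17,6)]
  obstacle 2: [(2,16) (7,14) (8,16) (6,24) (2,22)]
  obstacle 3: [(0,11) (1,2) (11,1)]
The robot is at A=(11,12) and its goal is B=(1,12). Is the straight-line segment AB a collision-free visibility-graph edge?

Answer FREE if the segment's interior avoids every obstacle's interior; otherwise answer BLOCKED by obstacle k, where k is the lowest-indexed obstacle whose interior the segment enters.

Obstacle 1 [(16,4) (18,0) (24,2) (24,11) (17,6)]:
  edge (16,4)–(18,0): clear
  edge (18,0)–(24,2): clear
  edge (24,2)–(24,11): clear
  edge (24,11)–(17,6): clear
  edge (17,6)–(16,4): clear
  midpoint (6,12) outside
  → clear
Obstacle 2 [(2,16) (7,14) (8,16) (6,24) (2,22)]:
  edge (2,16)–(7,14): clear
  edge (7,14)–(8,16): clear
  edge (8,16)–(6,24): clear
  edge (6,24)–(2,22): clear
  edge (2,22)–(2,16): clear
  midpoint (6,12) outside
  → clear
Obstacle 3 [(0,11) (1,2) (11,1)]:
  edge (0,11)–(1,2): clear
  edge (1,2)–(11,1): clear
  edge (11,1)–(0,11): clear
  midpoint (6,12) outside
  → clear

FREE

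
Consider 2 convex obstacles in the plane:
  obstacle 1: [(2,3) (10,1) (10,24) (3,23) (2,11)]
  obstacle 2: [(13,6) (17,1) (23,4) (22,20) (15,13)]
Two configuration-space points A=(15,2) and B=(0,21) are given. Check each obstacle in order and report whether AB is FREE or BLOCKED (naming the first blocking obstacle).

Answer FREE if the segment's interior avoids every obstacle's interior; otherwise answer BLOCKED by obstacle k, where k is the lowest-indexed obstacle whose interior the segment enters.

BLOCKED by obstacle 1

Obstacle 1 [(2,3) (10,1) (10,24) (3,23) (2,11)]:
  edge (2,3)–(10,1): clear
  edge (10,1)–(10,24): crosses AB
  edge (10,24)–(3,23): clear
  edge (3,23)–(2,11): crosses AB
  edge (2,11)–(2,3): clear
  → BLOCKED
Obstacle 2 [(13,6) (17,1) (23,4) (22,20) (15,13)]:
  edge (13,6)–(17,1): clear
  edge (17,1)–(23,4): clear
  edge (23,4)–(22,20): clear
  edge (22,20)–(15,13): clear
  edge (15,13)–(13,6): clear
  midpoint (15/2,23/2) outside
  → clear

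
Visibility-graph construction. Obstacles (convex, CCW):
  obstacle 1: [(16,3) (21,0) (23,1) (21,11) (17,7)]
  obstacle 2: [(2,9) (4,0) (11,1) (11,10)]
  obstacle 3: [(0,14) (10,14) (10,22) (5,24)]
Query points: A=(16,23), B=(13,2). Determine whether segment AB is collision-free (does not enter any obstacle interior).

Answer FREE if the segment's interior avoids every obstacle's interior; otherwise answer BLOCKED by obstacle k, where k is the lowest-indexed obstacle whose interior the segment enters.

Obstacle 1 [(16,3) (21,0) (23,1) (21,11) (17,7)]:
  edge (16,3)–(21,0): clear
  edge (21,0)–(23,1): clear
  edge (23,1)–(21,11): clear
  edge (21,11)–(17,7): clear
  edge (17,7)–(16,3): clear
  midpoint (29/2,25/2) outside
  → clear
Obstacle 2 [(2,9) (4,0) (11,1) (11,10)]:
  edge (2,9)–(4,0): clear
  edge (4,0)–(11,1): clear
  edge (11,1)–(11,10): clear
  edge (11,10)–(2,9): clear
  midpoint (29/2,25/2) outside
  → clear
Obstacle 3 [(0,14) (10,14) (10,22) (5,24)]:
  edge (0,14)–(10,14): clear
  edge (10,14)–(10,22): clear
  edge (10,22)–(5,24): clear
  edge (5,24)–(0,14): clear
  midpoint (29/2,25/2) outside
  → clear

FREE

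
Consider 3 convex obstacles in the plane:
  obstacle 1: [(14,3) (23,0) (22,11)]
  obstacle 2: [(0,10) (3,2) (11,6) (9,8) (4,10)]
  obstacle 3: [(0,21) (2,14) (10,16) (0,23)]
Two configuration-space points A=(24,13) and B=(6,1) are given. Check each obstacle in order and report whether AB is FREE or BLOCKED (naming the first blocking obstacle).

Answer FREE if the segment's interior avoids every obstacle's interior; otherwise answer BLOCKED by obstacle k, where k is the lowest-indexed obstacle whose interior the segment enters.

FREE

Obstacle 1 [(14,3) (23,0) (22,11)]:
  edge (14,3)–(23,0): clear
  edge (23,0)–(22,11): clear
  edge (22,11)–(14,3): clear
  midpoint (15,7) outside
  → clear
Obstacle 2 [(0,10) (3,2) (11,6) (9,8) (4,10)]:
  edge (0,10)–(3,2): clear
  edge (3,2)–(11,6): clear
  edge (11,6)–(9,8): clear
  edge (9,8)–(4,10): clear
  edge (4,10)–(0,10): clear
  midpoint (15,7) outside
  → clear
Obstacle 3 [(0,21) (2,14) (10,16) (0,23)]:
  edge (0,21)–(2,14): clear
  edge (2,14)–(10,16): clear
  edge (10,16)–(0,23): clear
  edge (0,23)–(0,21): clear
  midpoint (15,7) outside
  → clear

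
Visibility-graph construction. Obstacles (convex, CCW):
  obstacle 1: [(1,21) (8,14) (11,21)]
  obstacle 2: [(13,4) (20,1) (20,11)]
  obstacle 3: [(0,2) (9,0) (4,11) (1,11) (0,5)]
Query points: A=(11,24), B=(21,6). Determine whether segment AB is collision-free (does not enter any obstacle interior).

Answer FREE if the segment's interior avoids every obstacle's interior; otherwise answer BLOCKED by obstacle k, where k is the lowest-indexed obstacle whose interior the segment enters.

BLOCKED by obstacle 2

Obstacle 1 [(1,21) (8,14) (11,21)]:
  edge (1,21)–(8,14): clear
  edge (8,14)–(11,21): clear
  edge (11,21)–(1,21): clear
  midpoint (16,15) outside
  → clear
Obstacle 2 [(13,4) (20,1) (20,11)]:
  edge (13,4)–(20,1): clear
  edge (20,1)–(20,11): crosses AB
  edge (20,11)–(13,4): crosses AB
  → BLOCKED
Obstacle 3 [(0,2) (9,0) (4,11) (1,11) (0,5)]:
  edge (0,2)–(9,0): clear
  edge (9,0)–(4,11): clear
  edge (4,11)–(1,11): clear
  edge (1,11)–(0,5): clear
  edge (0,5)–(0,2): clear
  midpoint (16,15) outside
  → clear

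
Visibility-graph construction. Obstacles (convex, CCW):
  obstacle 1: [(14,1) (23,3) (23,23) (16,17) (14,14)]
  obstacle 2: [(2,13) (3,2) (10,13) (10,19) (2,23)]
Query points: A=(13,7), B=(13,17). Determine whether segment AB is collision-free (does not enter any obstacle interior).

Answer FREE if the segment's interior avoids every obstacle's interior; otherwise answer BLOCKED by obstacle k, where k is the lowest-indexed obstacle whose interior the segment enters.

FREE

Obstacle 1 [(14,1) (23,3) (23,23) (16,17) (14,14)]:
  edge (14,1)–(23,3): clear
  edge (23,3)–(23,23): clear
  edge (23,23)–(16,17): clear
  edge (16,17)–(14,14): clear
  edge (14,14)–(14,1): clear
  midpoint (13,12) outside
  → clear
Obstacle 2 [(2,13) (3,2) (10,13) (10,19) (2,23)]:
  edge (2,13)–(3,2): clear
  edge (3,2)–(10,13): clear
  edge (10,13)–(10,19): clear
  edge (10,19)–(2,23): clear
  edge (2,23)–(2,13): clear
  midpoint (13,12) outside
  → clear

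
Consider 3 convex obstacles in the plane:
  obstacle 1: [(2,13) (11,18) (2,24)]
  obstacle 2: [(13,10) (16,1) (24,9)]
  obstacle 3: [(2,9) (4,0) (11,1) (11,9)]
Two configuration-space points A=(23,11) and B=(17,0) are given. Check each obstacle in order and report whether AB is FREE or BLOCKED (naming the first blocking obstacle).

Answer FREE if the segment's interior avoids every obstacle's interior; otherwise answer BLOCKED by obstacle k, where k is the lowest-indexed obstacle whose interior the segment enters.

BLOCKED by obstacle 2

Obstacle 1 [(2,13) (11,18) (2,24)]:
  edge (2,13)–(11,18): clear
  edge (11,18)–(2,24): clear
  edge (2,24)–(2,13): clear
  midpoint (20,11/2) outside
  → clear
Obstacle 2 [(13,10) (16,1) (24,9)]:
  edge (13,10)–(16,1): clear
  edge (16,1)–(24,9): crosses AB
  edge (24,9)–(13,10): crosses AB
  → BLOCKED
Obstacle 3 [(2,9) (4,0) (11,1) (11,9)]:
  edge (2,9)–(4,0): clear
  edge (4,0)–(11,1): clear
  edge (11,1)–(11,9): clear
  edge (11,9)–(2,9): clear
  midpoint (20,11/2) outside
  → clear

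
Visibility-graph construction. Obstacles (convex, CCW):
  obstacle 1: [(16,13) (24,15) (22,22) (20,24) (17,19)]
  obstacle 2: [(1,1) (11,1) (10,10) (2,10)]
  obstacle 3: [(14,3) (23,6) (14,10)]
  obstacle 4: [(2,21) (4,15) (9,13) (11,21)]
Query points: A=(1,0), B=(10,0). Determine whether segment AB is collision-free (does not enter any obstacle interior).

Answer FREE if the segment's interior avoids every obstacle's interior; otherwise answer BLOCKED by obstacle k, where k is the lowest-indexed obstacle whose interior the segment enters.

Obstacle 1 [(16,13) (24,15) (22,22) (20,24) (17,19)]:
  edge (16,13)–(24,15): clear
  edge (24,15)–(22,22): clear
  edge (22,22)–(20,24): clear
  edge (20,24)–(17,19): clear
  edge (17,19)–(16,13): clear
  midpoint (11/2,0) outside
  → clear
Obstacle 2 [(1,1) (11,1) (10,10) (2,10)]:
  edge (1,1)–(11,1): clear
  edge (11,1)–(10,10): clear
  edge (10,10)–(2,10): clear
  edge (2,10)–(1,1): clear
  midpoint (11/2,0) outside
  → clear
Obstacle 3 [(14,3) (23,6) (14,10)]:
  edge (14,3)–(23,6): clear
  edge (23,6)–(14,10): clear
  edge (14,10)–(14,3): clear
  midpoint (11/2,0) outside
  → clear
Obstacle 4 [(2,21) (4,15) (9,13) (11,21)]:
  edge (2,21)–(4,15): clear
  edge (4,15)–(9,13): clear
  edge (9,13)–(11,21): clear
  edge (11,21)–(2,21): clear
  midpoint (11/2,0) outside
  → clear

FREE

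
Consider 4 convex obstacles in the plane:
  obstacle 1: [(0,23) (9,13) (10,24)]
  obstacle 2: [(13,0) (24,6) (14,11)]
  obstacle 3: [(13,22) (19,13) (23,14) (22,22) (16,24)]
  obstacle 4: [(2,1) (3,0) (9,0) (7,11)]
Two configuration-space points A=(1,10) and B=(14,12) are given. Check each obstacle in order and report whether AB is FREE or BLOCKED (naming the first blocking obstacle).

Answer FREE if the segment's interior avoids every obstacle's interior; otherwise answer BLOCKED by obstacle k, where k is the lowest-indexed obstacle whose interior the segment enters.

BLOCKED by obstacle 4

Obstacle 1 [(0,23) (9,13) (10,24)]:
  edge (0,23)–(9,13): clear
  edge (9,13)–(10,24): clear
  edge (10,24)–(0,23): clear
  midpoint (15/2,11) outside
  → clear
Obstacle 2 [(13,0) (24,6) (14,11)]:
  edge (13,0)–(24,6): clear
  edge (24,6)–(14,11): clear
  edge (14,11)–(13,0): clear
  midpoint (15/2,11) outside
  → clear
Obstacle 3 [(13,22) (19,13) (23,14) (22,22) (16,24)]:
  edge (13,22)–(19,13): clear
  edge (19,13)–(23,14): clear
  edge (23,14)–(22,22): clear
  edge (22,22)–(16,24): clear
  edge (16,24)–(13,22): clear
  midpoint (15/2,11) outside
  → clear
Obstacle 4 [(2,1) (3,0) (9,0) (7,11)]:
  edge (2,1)–(3,0): clear
  edge (3,0)–(9,0): clear
  edge (9,0)–(7,11): crosses AB
  edge (7,11)–(2,1): crosses AB
  → BLOCKED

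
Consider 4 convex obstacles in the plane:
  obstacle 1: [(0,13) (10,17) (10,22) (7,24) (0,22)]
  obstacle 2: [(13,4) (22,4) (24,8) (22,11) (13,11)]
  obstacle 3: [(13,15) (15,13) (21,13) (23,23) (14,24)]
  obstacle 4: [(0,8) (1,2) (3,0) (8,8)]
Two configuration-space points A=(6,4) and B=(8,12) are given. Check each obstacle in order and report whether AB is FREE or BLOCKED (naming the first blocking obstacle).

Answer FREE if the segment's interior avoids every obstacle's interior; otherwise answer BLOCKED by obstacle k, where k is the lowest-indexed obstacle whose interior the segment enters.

Obstacle 1 [(0,13) (10,17) (10,22) (7,24) (0,22)]:
  edge (0,13)–(10,17): clear
  edge (10,17)–(10,22): clear
  edge (10,22)–(7,24): clear
  edge (7,24)–(0,22): clear
  edge (0,22)–(0,13): clear
  midpoint (7,8) outside
  → clear
Obstacle 2 [(13,4) (22,4) (24,8) (22,11) (13,11)]:
  edge (13,4)–(22,4): clear
  edge (22,4)–(24,8): clear
  edge (24,8)–(22,11): clear
  edge (22,11)–(13,11): clear
  edge (13,11)–(13,4): clear
  midpoint (7,8) outside
  → clear
Obstacle 3 [(13,15) (15,13) (21,13) (23,23) (14,24)]:
  edge (13,15)–(15,13): clear
  edge (15,13)–(21,13): clear
  edge (21,13)–(23,23): clear
  edge (23,23)–(14,24): clear
  edge (14,24)–(13,15): clear
  midpoint (7,8) outside
  → clear
Obstacle 4 [(0,8) (1,2) (3,0) (8,8)]:
  edge (0,8)–(1,2): clear
  edge (1,2)–(3,0): clear
  edge (3,0)–(8,8): crosses AB
  edge (8,8)–(0,8): crosses AB
  → BLOCKED

BLOCKED by obstacle 4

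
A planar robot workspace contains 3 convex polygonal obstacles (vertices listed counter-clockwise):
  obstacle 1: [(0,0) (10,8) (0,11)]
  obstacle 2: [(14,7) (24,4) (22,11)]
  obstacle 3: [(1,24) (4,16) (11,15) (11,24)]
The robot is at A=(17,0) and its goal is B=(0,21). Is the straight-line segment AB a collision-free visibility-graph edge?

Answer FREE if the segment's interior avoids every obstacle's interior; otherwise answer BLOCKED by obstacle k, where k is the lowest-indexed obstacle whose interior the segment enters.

Obstacle 1 [(0,0) (10,8) (0,11)]:
  edge (0,0)–(10,8): clear
  edge (10,8)–(0,11): clear
  edge (0,11)–(0,0): clear
  midpoint (17/2,21/2) outside
  → clear
Obstacle 2 [(14,7) (24,4) (22,11)]:
  edge (14,7)–(24,4): clear
  edge (24,4)–(22,11): clear
  edge (22,11)–(14,7): clear
  midpoint (17/2,21/2) outside
  → clear
Obstacle 3 [(1,24) (4,16) (11,15) (11,24)]:
  edge (1,24)–(4,16): crosses AB
  edge (4,16)–(11,15): crosses AB
  edge (11,15)–(11,24): clear
  edge (11,24)–(1,24): clear
  → BLOCKED

BLOCKED by obstacle 3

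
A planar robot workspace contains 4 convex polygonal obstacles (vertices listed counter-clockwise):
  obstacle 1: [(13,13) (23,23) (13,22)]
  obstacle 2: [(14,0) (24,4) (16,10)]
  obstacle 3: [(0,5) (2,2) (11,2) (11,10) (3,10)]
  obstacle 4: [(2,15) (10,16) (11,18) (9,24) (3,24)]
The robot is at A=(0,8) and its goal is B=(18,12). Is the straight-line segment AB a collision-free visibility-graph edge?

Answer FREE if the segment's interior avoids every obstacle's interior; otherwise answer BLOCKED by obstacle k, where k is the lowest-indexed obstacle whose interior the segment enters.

BLOCKED by obstacle 3

Obstacle 1 [(13,13) (23,23) (13,22)]:
  edge (13,13)–(23,23): clear
  edge (23,23)–(13,22): clear
  edge (13,22)–(13,13): clear
  midpoint (9,10) outside
  → clear
Obstacle 2 [(14,0) (24,4) (16,10)]:
  edge (14,0)–(24,4): clear
  edge (24,4)–(16,10): clear
  edge (16,10)–(14,0): clear
  midpoint (9,10) outside
  → clear
Obstacle 3 [(0,5) (2,2) (11,2) (11,10) (3,10)]:
  edge (0,5)–(2,2): clear
  edge (2,2)–(11,2): clear
  edge (11,2)–(11,10): clear
  edge (11,10)–(3,10): crosses AB
  edge (3,10)–(0,5): crosses AB
  → BLOCKED
Obstacle 4 [(2,15) (10,16) (11,18) (9,24) (3,24)]:
  edge (2,15)–(10,16): clear
  edge (10,16)–(11,18): clear
  edge (11,18)–(9,24): clear
  edge (9,24)–(3,24): clear
  edge (3,24)–(2,15): clear
  midpoint (9,10) outside
  → clear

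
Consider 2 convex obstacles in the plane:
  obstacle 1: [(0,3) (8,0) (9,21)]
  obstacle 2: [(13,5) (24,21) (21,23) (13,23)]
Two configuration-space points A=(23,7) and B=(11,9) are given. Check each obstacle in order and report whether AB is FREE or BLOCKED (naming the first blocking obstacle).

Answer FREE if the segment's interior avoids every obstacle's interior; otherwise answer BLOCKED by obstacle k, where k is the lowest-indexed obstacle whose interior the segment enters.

BLOCKED by obstacle 2

Obstacle 1 [(0,3) (8,0) (9,21)]:
  edge (0,3)–(8,0): clear
  edge (8,0)–(9,21): clear
  edge (9,21)–(0,3): clear
  midpoint (17,8) outside
  → clear
Obstacle 2 [(13,5) (24,21) (21,23) (13,23)]:
  edge (13,5)–(24,21): crosses AB
  edge (24,21)–(21,23): clear
  edge (21,23)–(13,23): clear
  edge (13,23)–(13,5): crosses AB
  → BLOCKED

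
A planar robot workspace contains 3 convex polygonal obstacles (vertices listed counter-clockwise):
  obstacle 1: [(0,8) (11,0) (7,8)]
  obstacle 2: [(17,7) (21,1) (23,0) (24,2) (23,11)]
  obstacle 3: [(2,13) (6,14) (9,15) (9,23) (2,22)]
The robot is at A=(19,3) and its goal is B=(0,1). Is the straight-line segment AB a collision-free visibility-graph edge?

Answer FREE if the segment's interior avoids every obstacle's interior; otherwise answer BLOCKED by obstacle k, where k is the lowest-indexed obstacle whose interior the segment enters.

Obstacle 1 [(0,8) (11,0) (7,8)]:
  edge (0,8)–(11,0): crosses AB
  edge (11,0)–(7,8): crosses AB
  edge (7,8)–(0,8): clear
  → BLOCKED
Obstacle 2 [(17,7) (21,1) (23,0) (24,2) (23,11)]:
  edge (17,7)–(21,1): clear
  edge (21,1)–(23,0): clear
  edge (23,0)–(24,2): clear
  edge (24,2)–(23,11): clear
  edge (23,11)–(17,7): clear
  midpoint (19/2,2) outside
  → clear
Obstacle 3 [(2,13) (6,14) (9,15) (9,23) (2,22)]:
  edge (2,13)–(6,14): clear
  edge (6,14)–(9,15): clear
  edge (9,15)–(9,23): clear
  edge (9,23)–(2,22): clear
  edge (2,22)–(2,13): clear
  midpoint (19/2,2) outside
  → clear

BLOCKED by obstacle 1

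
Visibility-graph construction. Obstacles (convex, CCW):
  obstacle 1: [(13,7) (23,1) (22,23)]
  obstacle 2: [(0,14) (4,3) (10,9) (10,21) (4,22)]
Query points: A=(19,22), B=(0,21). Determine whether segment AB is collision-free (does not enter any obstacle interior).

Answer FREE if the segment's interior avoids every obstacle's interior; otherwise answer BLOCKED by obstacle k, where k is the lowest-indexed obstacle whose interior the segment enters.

BLOCKED by obstacle 2

Obstacle 1 [(13,7) (23,1) (22,23)]:
  edge (13,7)–(23,1): clear
  edge (23,1)–(22,23): clear
  edge (22,23)–(13,7): clear
  midpoint (19/2,43/2) outside
  → clear
Obstacle 2 [(0,14) (4,3) (10,9) (10,21) (4,22)]:
  edge (0,14)–(4,3): clear
  edge (4,3)–(10,9): clear
  edge (10,9)–(10,21): clear
  edge (10,21)–(4,22): crosses AB
  edge (4,22)–(0,14): crosses AB
  → BLOCKED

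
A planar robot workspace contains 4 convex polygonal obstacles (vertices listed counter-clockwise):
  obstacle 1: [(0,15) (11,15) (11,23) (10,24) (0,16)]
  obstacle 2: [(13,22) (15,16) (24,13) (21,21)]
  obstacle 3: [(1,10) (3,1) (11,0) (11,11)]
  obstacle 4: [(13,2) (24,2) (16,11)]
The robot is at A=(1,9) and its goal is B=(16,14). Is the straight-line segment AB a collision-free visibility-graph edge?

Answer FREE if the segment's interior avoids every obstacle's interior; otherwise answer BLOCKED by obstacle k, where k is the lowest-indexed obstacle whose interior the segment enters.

BLOCKED by obstacle 3

Obstacle 1 [(0,15) (11,15) (11,23) (10,24) (0,16)]:
  edge (0,15)–(11,15): clear
  edge (11,15)–(11,23): clear
  edge (11,23)–(10,24): clear
  edge (10,24)–(0,16): clear
  edge (0,16)–(0,15): clear
  midpoint (17/2,23/2) outside
  → clear
Obstacle 2 [(13,22) (15,16) (24,13) (21,21)]:
  edge (13,22)–(15,16): clear
  edge (15,16)–(24,13): clear
  edge (24,13)–(21,21): clear
  edge (21,21)–(13,22): clear
  midpoint (17/2,23/2) outside
  → clear
Obstacle 3 [(1,10) (3,1) (11,0) (11,11)]:
  edge (1,10)–(3,1): crosses AB
  edge (3,1)–(11,0): clear
  edge (11,0)–(11,11): clear
  edge (11,11)–(1,10): crosses AB
  → BLOCKED
Obstacle 4 [(13,2) (24,2) (16,11)]:
  edge (13,2)–(24,2): clear
  edge (24,2)–(16,11): clear
  edge (16,11)–(13,2): clear
  midpoint (17/2,23/2) outside
  → clear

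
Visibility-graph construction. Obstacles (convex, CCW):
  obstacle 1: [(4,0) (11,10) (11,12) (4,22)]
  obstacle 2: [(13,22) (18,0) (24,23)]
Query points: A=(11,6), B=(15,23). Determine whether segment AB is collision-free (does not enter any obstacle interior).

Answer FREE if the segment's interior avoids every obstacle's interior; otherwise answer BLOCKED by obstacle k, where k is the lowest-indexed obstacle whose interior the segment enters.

Obstacle 1 [(4,0) (11,10) (11,12) (4,22)]:
  edge (4,0)–(11,10): clear
  edge (11,10)–(11,12): clear
  edge (11,12)–(4,22): clear
  edge (4,22)–(4,0): clear
  midpoint (13,29/2) outside
  → clear
Obstacle 2 [(13,22) (18,0) (24,23)]:
  edge (13,22)–(18,0): crosses AB
  edge (18,0)–(24,23): clear
  edge (24,23)–(13,22): crosses AB
  → BLOCKED

BLOCKED by obstacle 2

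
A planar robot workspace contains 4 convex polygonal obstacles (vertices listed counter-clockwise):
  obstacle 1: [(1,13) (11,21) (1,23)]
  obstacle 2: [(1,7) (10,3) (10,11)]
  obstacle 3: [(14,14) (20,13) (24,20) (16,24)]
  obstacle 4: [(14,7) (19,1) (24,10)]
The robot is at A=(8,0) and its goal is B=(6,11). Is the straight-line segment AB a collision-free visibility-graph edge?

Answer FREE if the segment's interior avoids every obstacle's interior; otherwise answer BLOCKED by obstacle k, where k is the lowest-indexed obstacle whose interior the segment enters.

BLOCKED by obstacle 2

Obstacle 1 [(1,13) (11,21) (1,23)]:
  edge (1,13)–(11,21): clear
  edge (11,21)–(1,23): clear
  edge (1,23)–(1,13): clear
  midpoint (7,11/2) outside
  → clear
Obstacle 2 [(1,7) (10,3) (10,11)]:
  edge (1,7)–(10,3): crosses AB
  edge (10,3)–(10,11): clear
  edge (10,11)–(1,7): crosses AB
  → BLOCKED
Obstacle 3 [(14,14) (20,13) (24,20) (16,24)]:
  edge (14,14)–(20,13): clear
  edge (20,13)–(24,20): clear
  edge (24,20)–(16,24): clear
  edge (16,24)–(14,14): clear
  midpoint (7,11/2) outside
  → clear
Obstacle 4 [(14,7) (19,1) (24,10)]:
  edge (14,7)–(19,1): clear
  edge (19,1)–(24,10): clear
  edge (24,10)–(14,7): clear
  midpoint (7,11/2) outside
  → clear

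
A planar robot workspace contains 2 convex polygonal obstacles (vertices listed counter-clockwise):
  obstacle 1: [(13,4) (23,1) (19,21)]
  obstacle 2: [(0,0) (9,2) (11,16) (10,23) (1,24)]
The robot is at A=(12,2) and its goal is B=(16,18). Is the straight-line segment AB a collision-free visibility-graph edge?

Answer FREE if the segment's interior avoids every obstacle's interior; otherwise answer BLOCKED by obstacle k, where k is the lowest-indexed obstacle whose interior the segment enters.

Obstacle 1 [(13,4) (23,1) (19,21)]:
  edge (13,4)–(23,1): clear
  edge (23,1)–(19,21): clear
  edge (19,21)–(13,4): clear
  midpoint (14,10) outside
  → clear
Obstacle 2 [(0,0) (9,2) (11,16) (10,23) (1,24)]:
  edge (0,0)–(9,2): clear
  edge (9,2)–(11,16): clear
  edge (11,16)–(10,23): clear
  edge (10,23)–(1,24): clear
  edge (1,24)–(0,0): clear
  midpoint (14,10) outside
  → clear

FREE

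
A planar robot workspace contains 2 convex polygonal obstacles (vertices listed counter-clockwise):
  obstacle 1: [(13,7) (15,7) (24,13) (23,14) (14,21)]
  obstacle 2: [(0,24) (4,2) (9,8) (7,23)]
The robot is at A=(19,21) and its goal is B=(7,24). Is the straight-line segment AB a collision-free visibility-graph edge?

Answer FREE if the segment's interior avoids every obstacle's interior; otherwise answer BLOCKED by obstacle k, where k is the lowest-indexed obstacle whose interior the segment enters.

Obstacle 1 [(13,7) (15,7) (24,13) (23,14) (14,21)]:
  edge (13,7)–(15,7): clear
  edge (15,7)–(24,13): clear
  edge (24,13)–(23,14): clear
  edge (23,14)–(14,21): clear
  edge (14,21)–(13,7): clear
  midpoint (13,45/2) outside
  → clear
Obstacle 2 [(0,24) (4,2) (9,8) (7,23)]:
  edge (0,24)–(4,2): clear
  edge (4,2)–(9,8): clear
  edge (9,8)–(7,23): clear
  edge (7,23)–(0,24): clear
  midpoint (13,45/2) outside
  → clear

FREE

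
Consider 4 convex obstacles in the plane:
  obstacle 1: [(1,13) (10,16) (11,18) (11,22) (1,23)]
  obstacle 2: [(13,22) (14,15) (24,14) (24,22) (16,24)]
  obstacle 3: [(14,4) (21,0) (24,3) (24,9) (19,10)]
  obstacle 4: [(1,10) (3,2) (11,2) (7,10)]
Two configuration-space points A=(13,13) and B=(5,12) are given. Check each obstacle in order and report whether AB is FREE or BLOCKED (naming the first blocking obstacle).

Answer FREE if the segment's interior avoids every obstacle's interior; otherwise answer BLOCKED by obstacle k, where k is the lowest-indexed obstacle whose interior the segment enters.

Obstacle 1 [(1,13) (10,16) (11,18) (11,22) (1,23)]:
  edge (1,13)–(10,16): clear
  edge (10,16)–(11,18): clear
  edge (11,18)–(11,22): clear
  edge (11,22)–(1,23): clear
  edge (1,23)–(1,13): clear
  midpoint (9,25/2) outside
  → clear
Obstacle 2 [(13,22) (14,15) (24,14) (24,22) (16,24)]:
  edge (13,22)–(14,15): clear
  edge (14,15)–(24,14): clear
  edge (24,14)–(24,22): clear
  edge (24,22)–(16,24): clear
  edge (16,24)–(13,22): clear
  midpoint (9,25/2) outside
  → clear
Obstacle 3 [(14,4) (21,0) (24,3) (24,9) (19,10)]:
  edge (14,4)–(21,0): clear
  edge (21,0)–(24,3): clear
  edge (24,3)–(24,9): clear
  edge (24,9)–(19,10): clear
  edge (19,10)–(14,4): clear
  midpoint (9,25/2) outside
  → clear
Obstacle 4 [(1,10) (3,2) (11,2) (7,10)]:
  edge (1,10)–(3,2): clear
  edge (3,2)–(11,2): clear
  edge (11,2)–(7,10): clear
  edge (7,10)–(1,10): clear
  midpoint (9,25/2) outside
  → clear

FREE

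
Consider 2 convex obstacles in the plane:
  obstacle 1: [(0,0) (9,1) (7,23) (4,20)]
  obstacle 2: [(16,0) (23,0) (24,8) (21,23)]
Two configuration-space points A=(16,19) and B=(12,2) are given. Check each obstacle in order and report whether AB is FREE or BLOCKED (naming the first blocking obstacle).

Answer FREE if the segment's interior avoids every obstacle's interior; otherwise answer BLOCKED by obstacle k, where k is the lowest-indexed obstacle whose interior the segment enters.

FREE

Obstacle 1 [(0,0) (9,1) (7,23) (4,20)]:
  edge (0,0)–(9,1): clear
  edge (9,1)–(7,23): clear
  edge (7,23)–(4,20): clear
  edge (4,20)–(0,0): clear
  midpoint (14,21/2) outside
  → clear
Obstacle 2 [(16,0) (23,0) (24,8) (21,23)]:
  edge (16,0)–(23,0): clear
  edge (23,0)–(24,8): clear
  edge (24,8)–(21,23): clear
  edge (21,23)–(16,0): clear
  midpoint (14,21/2) outside
  → clear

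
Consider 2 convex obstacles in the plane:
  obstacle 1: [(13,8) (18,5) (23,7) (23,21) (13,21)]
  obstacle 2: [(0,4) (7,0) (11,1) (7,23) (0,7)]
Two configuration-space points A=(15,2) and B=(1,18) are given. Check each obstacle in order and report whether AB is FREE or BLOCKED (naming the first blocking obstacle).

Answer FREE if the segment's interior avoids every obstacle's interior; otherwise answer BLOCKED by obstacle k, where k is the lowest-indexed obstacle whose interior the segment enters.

BLOCKED by obstacle 2

Obstacle 1 [(13,8) (18,5) (23,7) (23,21) (13,21)]:
  edge (13,8)–(18,5): clear
  edge (18,5)–(23,7): clear
  edge (23,7)–(23,21): clear
  edge (23,21)–(13,21): clear
  edge (13,21)–(13,8): clear
  midpoint (8,10) outside
  → clear
Obstacle 2 [(0,4) (7,0) (11,1) (7,23) (0,7)]:
  edge (0,4)–(7,0): clear
  edge (7,0)–(11,1): clear
  edge (11,1)–(7,23): crosses AB
  edge (7,23)–(0,7): crosses AB
  edge (0,7)–(0,4): clear
  → BLOCKED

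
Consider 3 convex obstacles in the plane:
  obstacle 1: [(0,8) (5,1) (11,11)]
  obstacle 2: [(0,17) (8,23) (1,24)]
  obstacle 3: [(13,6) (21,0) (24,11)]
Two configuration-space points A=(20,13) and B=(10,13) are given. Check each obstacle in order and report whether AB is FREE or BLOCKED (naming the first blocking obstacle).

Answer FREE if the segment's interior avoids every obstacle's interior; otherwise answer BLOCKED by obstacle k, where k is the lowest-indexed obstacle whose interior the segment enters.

FREE

Obstacle 1 [(0,8) (5,1) (11,11)]:
  edge (0,8)–(5,1): clear
  edge (5,1)–(11,11): clear
  edge (11,11)–(0,8): clear
  midpoint (15,13) outside
  → clear
Obstacle 2 [(0,17) (8,23) (1,24)]:
  edge (0,17)–(8,23): clear
  edge (8,23)–(1,24): clear
  edge (1,24)–(0,17): clear
  midpoint (15,13) outside
  → clear
Obstacle 3 [(13,6) (21,0) (24,11)]:
  edge (13,6)–(21,0): clear
  edge (21,0)–(24,11): clear
  edge (24,11)–(13,6): clear
  midpoint (15,13) outside
  → clear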